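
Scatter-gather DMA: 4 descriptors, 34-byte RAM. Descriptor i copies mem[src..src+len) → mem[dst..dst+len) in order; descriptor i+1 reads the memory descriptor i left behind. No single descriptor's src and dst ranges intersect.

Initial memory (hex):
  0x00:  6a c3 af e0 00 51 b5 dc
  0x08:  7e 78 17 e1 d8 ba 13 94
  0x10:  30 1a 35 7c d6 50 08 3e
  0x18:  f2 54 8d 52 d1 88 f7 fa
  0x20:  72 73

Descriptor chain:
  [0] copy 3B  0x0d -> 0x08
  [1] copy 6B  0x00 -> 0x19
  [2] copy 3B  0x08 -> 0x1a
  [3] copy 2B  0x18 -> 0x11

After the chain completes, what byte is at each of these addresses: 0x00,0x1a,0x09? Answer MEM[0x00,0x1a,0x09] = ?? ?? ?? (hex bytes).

MEM[0x00,0x1a,0x09] = 6a ba 13

D0: mem[0x08..0x0a] <- [ba 13 94]
D1: mem[0x19..0x1e] <- [6a c3 af e0 00 51]
D2: mem[0x1a..0x1c] <- [ba 13 94]
D3: mem[0x11..0x12] <- [f2 6a]
query mem[0x00]=0x6a, mem[0x1a]=0xba, mem[0x09]=0x13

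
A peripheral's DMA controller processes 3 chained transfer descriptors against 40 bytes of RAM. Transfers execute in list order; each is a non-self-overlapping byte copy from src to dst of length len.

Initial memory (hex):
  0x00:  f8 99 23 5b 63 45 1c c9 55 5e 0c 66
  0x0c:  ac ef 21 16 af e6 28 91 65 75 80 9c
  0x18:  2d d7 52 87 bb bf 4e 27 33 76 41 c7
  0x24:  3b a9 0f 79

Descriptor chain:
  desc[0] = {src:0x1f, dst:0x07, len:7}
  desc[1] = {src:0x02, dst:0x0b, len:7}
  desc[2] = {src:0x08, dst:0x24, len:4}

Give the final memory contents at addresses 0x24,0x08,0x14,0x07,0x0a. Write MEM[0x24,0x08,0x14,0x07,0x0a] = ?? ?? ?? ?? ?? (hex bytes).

[0] 0x1f->0x07 len=7 : 27 33 76 41 c7 3b a9
[1] 0x02->0x0b len=7 : 23 5b 63 45 1c 27 33
[2] 0x08->0x24 len=4 : 33 76 41 23
query mem[0x24]=0x33, mem[0x08]=0x33, mem[0x14]=0x65, mem[0x07]=0x27, mem[0x0a]=0x41

MEM[0x24,0x08,0x14,0x07,0x0a] = 33 33 65 27 41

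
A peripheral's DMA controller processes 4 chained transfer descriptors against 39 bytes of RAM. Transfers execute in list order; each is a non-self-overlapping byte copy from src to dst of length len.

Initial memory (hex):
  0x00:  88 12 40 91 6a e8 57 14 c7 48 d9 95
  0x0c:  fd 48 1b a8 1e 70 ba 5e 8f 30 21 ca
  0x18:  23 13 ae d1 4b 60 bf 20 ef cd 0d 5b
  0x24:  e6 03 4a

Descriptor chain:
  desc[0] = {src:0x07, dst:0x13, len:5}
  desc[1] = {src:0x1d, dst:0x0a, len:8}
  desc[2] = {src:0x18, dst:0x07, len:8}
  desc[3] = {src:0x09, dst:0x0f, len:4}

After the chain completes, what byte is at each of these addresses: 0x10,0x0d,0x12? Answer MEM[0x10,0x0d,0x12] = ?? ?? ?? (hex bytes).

MEM[0x10,0x0d,0x12] = d1 bf 60

  after D0: wrote 5B at 0x13 = 14c748d995
  after D1: wrote 8B at 0x0a = 60bf20efcd0d5be6
  after D2: wrote 8B at 0x07 = 2313aed14b60bf20
  after D3: wrote 4B at 0x0f = aed14b60
query mem[0x10]=0xd1, mem[0x0d]=0xbf, mem[0x12]=0x60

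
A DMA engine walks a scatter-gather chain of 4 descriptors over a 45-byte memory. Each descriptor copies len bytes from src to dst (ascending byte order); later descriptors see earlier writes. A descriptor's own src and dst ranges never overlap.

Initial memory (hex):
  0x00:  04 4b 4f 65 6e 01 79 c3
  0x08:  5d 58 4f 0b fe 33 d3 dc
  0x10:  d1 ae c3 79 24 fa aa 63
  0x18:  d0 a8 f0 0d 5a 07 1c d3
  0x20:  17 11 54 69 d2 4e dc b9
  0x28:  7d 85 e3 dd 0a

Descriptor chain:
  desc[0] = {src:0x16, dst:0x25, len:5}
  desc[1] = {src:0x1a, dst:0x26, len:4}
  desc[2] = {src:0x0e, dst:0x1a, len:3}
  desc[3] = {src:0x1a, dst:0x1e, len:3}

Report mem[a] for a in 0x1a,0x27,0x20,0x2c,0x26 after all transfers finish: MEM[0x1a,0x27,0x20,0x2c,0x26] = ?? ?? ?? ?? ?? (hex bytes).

MEM[0x1a,0x27,0x20,0x2c,0x26] = d3 0d d1 0a f0

[0] 0x16->0x25 len=5 : aa 63 d0 a8 f0
[1] 0x1a->0x26 len=4 : f0 0d 5a 07
[2] 0x0e->0x1a len=3 : d3 dc d1
[3] 0x1a->0x1e len=3 : d3 dc d1
query mem[0x1a]=0xd3, mem[0x27]=0x0d, mem[0x20]=0xd1, mem[0x2c]=0x0a, mem[0x26]=0xf0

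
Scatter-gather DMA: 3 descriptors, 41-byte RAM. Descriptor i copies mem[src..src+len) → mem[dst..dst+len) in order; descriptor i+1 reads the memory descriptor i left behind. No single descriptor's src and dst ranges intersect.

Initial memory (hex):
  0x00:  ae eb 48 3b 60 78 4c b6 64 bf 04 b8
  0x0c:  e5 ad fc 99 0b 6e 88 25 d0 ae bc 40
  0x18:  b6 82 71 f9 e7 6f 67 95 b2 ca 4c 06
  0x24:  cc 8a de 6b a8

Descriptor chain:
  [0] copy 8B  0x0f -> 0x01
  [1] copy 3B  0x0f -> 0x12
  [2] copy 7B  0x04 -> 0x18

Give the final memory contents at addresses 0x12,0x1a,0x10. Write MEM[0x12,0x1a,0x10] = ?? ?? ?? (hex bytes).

MEM[0x12,0x1a,0x10] = 99 d0 0b

[0] 0x0f->0x01 len=8 : 99 0b 6e 88 25 d0 ae bc
[1] 0x0f->0x12 len=3 : 99 0b 6e
[2] 0x04->0x18 len=7 : 88 25 d0 ae bc bf 04
query mem[0x12]=0x99, mem[0x1a]=0xd0, mem[0x10]=0x0b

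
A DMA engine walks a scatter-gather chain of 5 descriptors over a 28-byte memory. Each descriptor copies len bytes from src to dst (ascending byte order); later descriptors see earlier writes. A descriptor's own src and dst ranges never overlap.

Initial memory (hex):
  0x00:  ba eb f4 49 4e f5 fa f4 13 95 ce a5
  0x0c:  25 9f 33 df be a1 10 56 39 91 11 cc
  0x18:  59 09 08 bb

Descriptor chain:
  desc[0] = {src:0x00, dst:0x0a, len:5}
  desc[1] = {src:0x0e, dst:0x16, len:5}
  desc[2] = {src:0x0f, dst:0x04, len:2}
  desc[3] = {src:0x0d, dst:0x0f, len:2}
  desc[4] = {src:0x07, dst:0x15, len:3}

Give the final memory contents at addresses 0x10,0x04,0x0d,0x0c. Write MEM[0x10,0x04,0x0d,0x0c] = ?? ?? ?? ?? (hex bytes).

#0 dst[0x0a+5] := {0xba,0xeb,0xf4,0x49,0x4e}
#1 dst[0x16+5] := {0x4e,0xdf,0xbe,0xa1,0x10}
#2 dst[0x04+2] := {0xdf,0xbe}
#3 dst[0x0f+2] := {0x49,0x4e}
#4 dst[0x15+3] := {0xf4,0x13,0x95}
query mem[0x10]=0x4e, mem[0x04]=0xdf, mem[0x0d]=0x49, mem[0x0c]=0xf4

MEM[0x10,0x04,0x0d,0x0c] = 4e df 49 f4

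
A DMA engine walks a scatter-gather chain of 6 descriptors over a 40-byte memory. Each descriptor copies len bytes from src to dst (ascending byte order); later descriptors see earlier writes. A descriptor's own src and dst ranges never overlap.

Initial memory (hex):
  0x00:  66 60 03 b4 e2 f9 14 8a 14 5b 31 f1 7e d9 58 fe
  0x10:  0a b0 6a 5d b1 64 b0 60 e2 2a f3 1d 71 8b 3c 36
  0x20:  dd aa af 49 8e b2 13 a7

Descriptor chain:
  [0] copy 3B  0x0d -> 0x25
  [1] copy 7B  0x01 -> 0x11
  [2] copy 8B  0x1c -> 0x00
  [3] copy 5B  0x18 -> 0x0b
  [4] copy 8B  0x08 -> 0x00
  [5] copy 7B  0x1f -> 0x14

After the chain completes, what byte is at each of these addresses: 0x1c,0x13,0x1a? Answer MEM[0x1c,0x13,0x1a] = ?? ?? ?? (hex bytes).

MEM[0x1c,0x13,0x1a] = 71 b4 d9

#0 dst[0x25+3] := {0xd9,0x58,0xfe}
#1 dst[0x11+7] := {0x60,0x03,0xb4,0xe2,0xf9,0x14,0x8a}
#2 dst[0x00+8] := {0x71,0x8b,0x3c,0x36,0xdd,0xaa,0xaf,0x49}
#3 dst[0x0b+5] := {0xe2,0x2a,0xf3,0x1d,0x71}
#4 dst[0x00+8] := {0x14,0x5b,0x31,0xe2,0x2a,0xf3,0x1d,0x71}
#5 dst[0x14+7] := {0x36,0xdd,0xaa,0xaf,0x49,0x8e,0xd9}
query mem[0x1c]=0x71, mem[0x13]=0xb4, mem[0x1a]=0xd9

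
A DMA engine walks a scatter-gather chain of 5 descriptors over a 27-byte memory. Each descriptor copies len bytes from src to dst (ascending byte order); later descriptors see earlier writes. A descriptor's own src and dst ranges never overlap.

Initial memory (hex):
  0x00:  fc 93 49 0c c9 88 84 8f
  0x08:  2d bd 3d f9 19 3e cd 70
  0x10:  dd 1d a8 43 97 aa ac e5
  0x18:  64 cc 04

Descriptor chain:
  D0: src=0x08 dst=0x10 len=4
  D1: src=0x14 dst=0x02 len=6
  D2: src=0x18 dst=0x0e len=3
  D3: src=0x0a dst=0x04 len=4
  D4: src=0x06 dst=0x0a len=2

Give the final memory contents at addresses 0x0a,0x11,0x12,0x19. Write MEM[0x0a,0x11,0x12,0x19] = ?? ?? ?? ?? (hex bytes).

MEM[0x0a,0x11,0x12,0x19] = 19 bd 3d cc

  after D0: wrote 4B at 0x10 = 2dbd3df9
  after D1: wrote 6B at 0x02 = 97aaace564cc
  after D2: wrote 3B at 0x0e = 64cc04
  after D3: wrote 4B at 0x04 = 3df9193e
  after D4: wrote 2B at 0x0a = 193e
query mem[0x0a]=0x19, mem[0x11]=0xbd, mem[0x12]=0x3d, mem[0x19]=0xcc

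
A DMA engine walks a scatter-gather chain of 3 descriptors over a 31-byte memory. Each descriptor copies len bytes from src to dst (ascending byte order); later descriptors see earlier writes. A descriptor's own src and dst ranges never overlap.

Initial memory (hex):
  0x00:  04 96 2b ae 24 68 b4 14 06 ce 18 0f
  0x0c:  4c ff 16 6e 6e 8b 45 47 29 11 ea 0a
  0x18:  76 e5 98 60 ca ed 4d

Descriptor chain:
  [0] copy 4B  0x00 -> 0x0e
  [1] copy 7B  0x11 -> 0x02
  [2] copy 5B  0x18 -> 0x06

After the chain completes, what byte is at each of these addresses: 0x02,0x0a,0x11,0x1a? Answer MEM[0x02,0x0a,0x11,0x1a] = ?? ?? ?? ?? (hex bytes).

MEM[0x02,0x0a,0x11,0x1a] = ae ca ae 98

D0: mem[0x0e..0x11] <- [04 96 2b ae]
D1: mem[0x02..0x08] <- [ae 45 47 29 11 ea 0a]
D2: mem[0x06..0x0a] <- [76 e5 98 60 ca]
query mem[0x02]=0xae, mem[0x0a]=0xca, mem[0x11]=0xae, mem[0x1a]=0x98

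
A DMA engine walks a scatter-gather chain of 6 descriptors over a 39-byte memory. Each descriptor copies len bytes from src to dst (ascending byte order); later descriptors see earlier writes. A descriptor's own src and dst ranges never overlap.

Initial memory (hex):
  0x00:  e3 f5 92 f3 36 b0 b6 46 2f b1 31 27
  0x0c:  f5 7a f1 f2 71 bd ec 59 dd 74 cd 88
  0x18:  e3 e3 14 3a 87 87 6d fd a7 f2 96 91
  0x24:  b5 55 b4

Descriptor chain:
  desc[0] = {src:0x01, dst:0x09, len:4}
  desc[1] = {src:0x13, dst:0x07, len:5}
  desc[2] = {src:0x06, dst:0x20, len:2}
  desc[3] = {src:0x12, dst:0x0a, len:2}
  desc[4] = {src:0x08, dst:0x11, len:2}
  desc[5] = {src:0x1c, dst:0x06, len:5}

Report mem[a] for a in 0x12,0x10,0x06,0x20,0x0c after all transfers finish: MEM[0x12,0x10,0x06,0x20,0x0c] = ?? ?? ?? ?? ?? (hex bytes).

MEM[0x12,0x10,0x06,0x20,0x0c] = 74 71 87 b6 36

#0 dst[0x09+4] := {0xf5,0x92,0xf3,0x36}
#1 dst[0x07+5] := {0x59,0xdd,0x74,0xcd,0x88}
#2 dst[0x20+2] := {0xb6,0x59}
#3 dst[0x0a+2] := {0xec,0x59}
#4 dst[0x11+2] := {0xdd,0x74}
#5 dst[0x06+5] := {0x87,0x87,0x6d,0xfd,0xb6}
query mem[0x12]=0x74, mem[0x10]=0x71, mem[0x06]=0x87, mem[0x20]=0xb6, mem[0x0c]=0x36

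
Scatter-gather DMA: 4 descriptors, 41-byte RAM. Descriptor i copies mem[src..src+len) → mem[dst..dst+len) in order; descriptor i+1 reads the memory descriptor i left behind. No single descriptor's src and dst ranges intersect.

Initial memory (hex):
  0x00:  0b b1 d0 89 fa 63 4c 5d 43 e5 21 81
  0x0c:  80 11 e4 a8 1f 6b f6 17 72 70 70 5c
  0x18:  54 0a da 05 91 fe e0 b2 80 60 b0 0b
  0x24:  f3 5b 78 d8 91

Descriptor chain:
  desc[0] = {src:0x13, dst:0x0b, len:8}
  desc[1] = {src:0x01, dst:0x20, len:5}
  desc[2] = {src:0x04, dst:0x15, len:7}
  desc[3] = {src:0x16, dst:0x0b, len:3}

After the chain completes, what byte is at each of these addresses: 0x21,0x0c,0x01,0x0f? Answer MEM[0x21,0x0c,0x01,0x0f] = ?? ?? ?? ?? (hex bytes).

#0 dst[0x0b+8] := {0x17,0x72,0x70,0x70,0x5c,0x54,0x0a,0xda}
#1 dst[0x20+5] := {0xb1,0xd0,0x89,0xfa,0x63}
#2 dst[0x15+7] := {0xfa,0x63,0x4c,0x5d,0x43,0xe5,0x21}
#3 dst[0x0b+3] := {0x63,0x4c,0x5d}
query mem[0x21]=0xd0, mem[0x0c]=0x4c, mem[0x01]=0xb1, mem[0x0f]=0x5c

MEM[0x21,0x0c,0x01,0x0f] = d0 4c b1 5c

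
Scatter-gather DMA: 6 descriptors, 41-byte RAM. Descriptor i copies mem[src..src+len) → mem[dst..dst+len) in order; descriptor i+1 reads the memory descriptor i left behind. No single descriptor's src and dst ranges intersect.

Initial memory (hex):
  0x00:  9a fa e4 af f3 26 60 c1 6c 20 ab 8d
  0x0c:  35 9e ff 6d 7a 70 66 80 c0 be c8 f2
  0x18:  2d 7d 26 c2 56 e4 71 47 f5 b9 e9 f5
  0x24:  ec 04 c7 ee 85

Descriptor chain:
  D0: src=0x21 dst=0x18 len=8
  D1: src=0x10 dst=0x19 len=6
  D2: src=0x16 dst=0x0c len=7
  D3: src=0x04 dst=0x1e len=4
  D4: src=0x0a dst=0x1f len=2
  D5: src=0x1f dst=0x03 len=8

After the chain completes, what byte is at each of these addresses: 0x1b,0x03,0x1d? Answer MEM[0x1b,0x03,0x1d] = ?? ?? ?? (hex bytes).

MEM[0x1b,0x03,0x1d] = 66 ab c0

  after D0: wrote 8B at 0x18 = b9e9f5ec04c7ee85
  after D1: wrote 6B at 0x19 = 7a706680c0be
  after D2: wrote 7B at 0x0c = c8f2b97a706680
  after D3: wrote 4B at 0x1e = f32660c1
  after D4: wrote 2B at 0x1f = ab8d
  after D5: wrote 8B at 0x03 = ab8dc1e9f5ec04c7
query mem[0x1b]=0x66, mem[0x03]=0xab, mem[0x1d]=0xc0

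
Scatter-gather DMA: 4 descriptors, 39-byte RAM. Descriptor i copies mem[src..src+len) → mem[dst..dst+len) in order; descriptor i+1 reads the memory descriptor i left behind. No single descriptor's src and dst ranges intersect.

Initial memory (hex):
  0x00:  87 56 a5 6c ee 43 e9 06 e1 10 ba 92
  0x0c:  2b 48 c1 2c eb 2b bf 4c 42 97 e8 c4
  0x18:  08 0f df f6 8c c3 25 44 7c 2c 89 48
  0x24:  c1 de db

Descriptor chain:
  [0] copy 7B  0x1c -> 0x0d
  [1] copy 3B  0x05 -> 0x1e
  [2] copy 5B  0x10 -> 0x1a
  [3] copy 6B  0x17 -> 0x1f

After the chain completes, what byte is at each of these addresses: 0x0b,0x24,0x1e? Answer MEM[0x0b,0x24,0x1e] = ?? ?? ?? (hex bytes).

#0 dst[0x0d+7] := {0x8c,0xc3,0x25,0x44,0x7c,0x2c,0x89}
#1 dst[0x1e+3] := {0x43,0xe9,0x06}
#2 dst[0x1a+5] := {0x44,0x7c,0x2c,0x89,0x42}
#3 dst[0x1f+6] := {0xc4,0x08,0x0f,0x44,0x7c,0x2c}
query mem[0x0b]=0x92, mem[0x24]=0x2c, mem[0x1e]=0x42

MEM[0x0b,0x24,0x1e] = 92 2c 42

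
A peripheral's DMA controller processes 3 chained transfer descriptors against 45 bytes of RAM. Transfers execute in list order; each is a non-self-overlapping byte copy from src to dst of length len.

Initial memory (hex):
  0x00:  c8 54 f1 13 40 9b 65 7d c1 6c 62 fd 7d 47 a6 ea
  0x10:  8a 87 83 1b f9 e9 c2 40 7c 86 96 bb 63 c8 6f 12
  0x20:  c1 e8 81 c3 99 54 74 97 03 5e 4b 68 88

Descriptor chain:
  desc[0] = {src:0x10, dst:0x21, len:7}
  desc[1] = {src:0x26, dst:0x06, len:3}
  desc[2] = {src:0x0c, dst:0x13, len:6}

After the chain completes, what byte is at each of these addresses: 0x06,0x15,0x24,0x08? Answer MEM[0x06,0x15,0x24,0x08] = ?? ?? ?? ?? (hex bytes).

  after D0: wrote 7B at 0x21 = 8a87831bf9e9c2
  after D1: wrote 3B at 0x06 = e9c203
  after D2: wrote 6B at 0x13 = 7d47a6ea8a87
query mem[0x06]=0xe9, mem[0x15]=0xa6, mem[0x24]=0x1b, mem[0x08]=0x03

MEM[0x06,0x15,0x24,0x08] = e9 a6 1b 03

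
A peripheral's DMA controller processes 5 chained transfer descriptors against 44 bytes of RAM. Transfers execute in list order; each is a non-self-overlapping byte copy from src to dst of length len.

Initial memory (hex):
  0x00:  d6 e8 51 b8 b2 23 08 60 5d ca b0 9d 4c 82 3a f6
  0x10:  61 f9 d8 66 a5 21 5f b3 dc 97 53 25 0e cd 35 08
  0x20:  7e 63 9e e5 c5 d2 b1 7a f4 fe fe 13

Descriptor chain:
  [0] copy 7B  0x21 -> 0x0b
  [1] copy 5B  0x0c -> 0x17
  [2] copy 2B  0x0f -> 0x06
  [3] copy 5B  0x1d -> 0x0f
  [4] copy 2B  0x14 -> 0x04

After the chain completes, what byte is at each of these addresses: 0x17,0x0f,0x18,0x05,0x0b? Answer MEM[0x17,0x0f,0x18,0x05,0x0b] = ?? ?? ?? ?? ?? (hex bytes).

#0 dst[0x0b+7] := {0x63,0x9e,0xe5,0xc5,0xd2,0xb1,0x7a}
#1 dst[0x17+5] := {0x9e,0xe5,0xc5,0xd2,0xb1}
#2 dst[0x06+2] := {0xd2,0xb1}
#3 dst[0x0f+5] := {0xcd,0x35,0x08,0x7e,0x63}
#4 dst[0x04+2] := {0xa5,0x21}
query mem[0x17]=0x9e, mem[0x0f]=0xcd, mem[0x18]=0xe5, mem[0x05]=0x21, mem[0x0b]=0x63

MEM[0x17,0x0f,0x18,0x05,0x0b] = 9e cd e5 21 63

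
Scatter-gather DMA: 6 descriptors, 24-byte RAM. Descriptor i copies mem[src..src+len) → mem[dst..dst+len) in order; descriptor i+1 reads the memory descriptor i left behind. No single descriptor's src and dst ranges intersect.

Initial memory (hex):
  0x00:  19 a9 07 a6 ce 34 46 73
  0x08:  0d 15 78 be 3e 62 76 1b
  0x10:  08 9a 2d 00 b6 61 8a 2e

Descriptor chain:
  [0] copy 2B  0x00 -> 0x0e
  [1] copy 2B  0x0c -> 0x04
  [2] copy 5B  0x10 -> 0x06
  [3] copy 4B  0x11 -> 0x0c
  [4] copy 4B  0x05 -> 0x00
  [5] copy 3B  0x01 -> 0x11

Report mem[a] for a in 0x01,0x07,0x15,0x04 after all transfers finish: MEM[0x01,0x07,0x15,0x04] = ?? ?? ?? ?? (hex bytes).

MEM[0x01,0x07,0x15,0x04] = 08 9a 61 3e

#0 dst[0x0e+2] := {0x19,0xa9}
#1 dst[0x04+2] := {0x3e,0x62}
#2 dst[0x06+5] := {0x08,0x9a,0x2d,0x00,0xb6}
#3 dst[0x0c+4] := {0x9a,0x2d,0x00,0xb6}
#4 dst[0x00+4] := {0x62,0x08,0x9a,0x2d}
#5 dst[0x11+3] := {0x08,0x9a,0x2d}
query mem[0x01]=0x08, mem[0x07]=0x9a, mem[0x15]=0x61, mem[0x04]=0x3e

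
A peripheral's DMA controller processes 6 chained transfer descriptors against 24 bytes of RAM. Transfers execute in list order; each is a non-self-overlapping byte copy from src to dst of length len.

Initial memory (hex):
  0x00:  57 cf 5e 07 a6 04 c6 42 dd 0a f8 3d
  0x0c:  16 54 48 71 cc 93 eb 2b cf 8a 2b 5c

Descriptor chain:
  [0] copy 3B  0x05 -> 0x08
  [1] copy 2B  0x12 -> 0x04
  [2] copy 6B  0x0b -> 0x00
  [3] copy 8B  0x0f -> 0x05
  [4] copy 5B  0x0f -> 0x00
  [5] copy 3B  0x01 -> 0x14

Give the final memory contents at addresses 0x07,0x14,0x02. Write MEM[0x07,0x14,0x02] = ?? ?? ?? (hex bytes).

MEM[0x07,0x14,0x02] = 93 cc 93

#0 dst[0x08+3] := {0x04,0xc6,0x42}
#1 dst[0x04+2] := {0xeb,0x2b}
#2 dst[0x00+6] := {0x3d,0x16,0x54,0x48,0x71,0xcc}
#3 dst[0x05+8] := {0x71,0xcc,0x93,0xeb,0x2b,0xcf,0x8a,0x2b}
#4 dst[0x00+5] := {0x71,0xcc,0x93,0xeb,0x2b}
#5 dst[0x14+3] := {0xcc,0x93,0xeb}
query mem[0x07]=0x93, mem[0x14]=0xcc, mem[0x02]=0x93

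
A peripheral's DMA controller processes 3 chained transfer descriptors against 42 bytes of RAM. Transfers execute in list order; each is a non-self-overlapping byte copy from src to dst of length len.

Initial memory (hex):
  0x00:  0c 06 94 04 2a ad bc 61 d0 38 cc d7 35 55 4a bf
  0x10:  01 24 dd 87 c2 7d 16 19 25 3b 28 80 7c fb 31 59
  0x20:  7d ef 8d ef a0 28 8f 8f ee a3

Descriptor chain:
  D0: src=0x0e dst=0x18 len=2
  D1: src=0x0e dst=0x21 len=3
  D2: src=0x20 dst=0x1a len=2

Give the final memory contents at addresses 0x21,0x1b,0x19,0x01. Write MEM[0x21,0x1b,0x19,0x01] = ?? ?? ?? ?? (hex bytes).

#0 dst[0x18+2] := {0x4a,0xbf}
#1 dst[0x21+3] := {0x4a,0xbf,0x01}
#2 dst[0x1a+2] := {0x7d,0x4a}
query mem[0x21]=0x4a, mem[0x1b]=0x4a, mem[0x19]=0xbf, mem[0x01]=0x06

MEM[0x21,0x1b,0x19,0x01] = 4a 4a bf 06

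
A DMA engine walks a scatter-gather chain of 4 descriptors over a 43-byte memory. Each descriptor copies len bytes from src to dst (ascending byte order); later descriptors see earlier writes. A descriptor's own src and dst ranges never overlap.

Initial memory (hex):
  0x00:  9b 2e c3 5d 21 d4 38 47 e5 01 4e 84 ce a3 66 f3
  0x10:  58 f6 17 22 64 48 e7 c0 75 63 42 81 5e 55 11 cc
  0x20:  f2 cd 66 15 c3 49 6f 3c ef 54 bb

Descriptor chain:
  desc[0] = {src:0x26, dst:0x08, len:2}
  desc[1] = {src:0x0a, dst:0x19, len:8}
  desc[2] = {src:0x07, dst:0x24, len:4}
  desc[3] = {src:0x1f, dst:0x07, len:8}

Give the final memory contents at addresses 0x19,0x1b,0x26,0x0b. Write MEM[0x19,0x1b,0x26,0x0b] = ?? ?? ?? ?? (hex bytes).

MEM[0x19,0x1b,0x26,0x0b] = 4e ce 3c 15

#0 dst[0x08+2] := {0x6f,0x3c}
#1 dst[0x19+8] := {0x4e,0x84,0xce,0xa3,0x66,0xf3,0x58,0xf6}
#2 dst[0x24+4] := {0x47,0x6f,0x3c,0x4e}
#3 dst[0x07+8] := {0x58,0xf6,0xcd,0x66,0x15,0x47,0x6f,0x3c}
query mem[0x19]=0x4e, mem[0x1b]=0xce, mem[0x26]=0x3c, mem[0x0b]=0x15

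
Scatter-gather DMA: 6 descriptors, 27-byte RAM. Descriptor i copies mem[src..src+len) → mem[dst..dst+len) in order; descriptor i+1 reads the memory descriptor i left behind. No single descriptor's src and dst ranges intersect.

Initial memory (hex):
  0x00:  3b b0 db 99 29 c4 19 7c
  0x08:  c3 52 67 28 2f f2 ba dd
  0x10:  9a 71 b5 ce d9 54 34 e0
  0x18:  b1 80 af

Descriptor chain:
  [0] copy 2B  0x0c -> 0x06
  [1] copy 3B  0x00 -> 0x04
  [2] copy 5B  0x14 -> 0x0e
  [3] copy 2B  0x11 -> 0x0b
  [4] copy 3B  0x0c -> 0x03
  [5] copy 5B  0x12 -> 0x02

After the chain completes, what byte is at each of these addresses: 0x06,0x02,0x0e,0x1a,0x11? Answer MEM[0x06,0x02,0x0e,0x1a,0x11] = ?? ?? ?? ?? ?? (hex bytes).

MEM[0x06,0x02,0x0e,0x1a,0x11] = 34 b1 d9 af e0

  after D0: wrote 2B at 0x06 = 2ff2
  after D1: wrote 3B at 0x04 = 3bb0db
  after D2: wrote 5B at 0x0e = d95434e0b1
  after D3: wrote 2B at 0x0b = e0b1
  after D4: wrote 3B at 0x03 = b1f2d9
  after D5: wrote 5B at 0x02 = b1ced95434
query mem[0x06]=0x34, mem[0x02]=0xb1, mem[0x0e]=0xd9, mem[0x1a]=0xaf, mem[0x11]=0xe0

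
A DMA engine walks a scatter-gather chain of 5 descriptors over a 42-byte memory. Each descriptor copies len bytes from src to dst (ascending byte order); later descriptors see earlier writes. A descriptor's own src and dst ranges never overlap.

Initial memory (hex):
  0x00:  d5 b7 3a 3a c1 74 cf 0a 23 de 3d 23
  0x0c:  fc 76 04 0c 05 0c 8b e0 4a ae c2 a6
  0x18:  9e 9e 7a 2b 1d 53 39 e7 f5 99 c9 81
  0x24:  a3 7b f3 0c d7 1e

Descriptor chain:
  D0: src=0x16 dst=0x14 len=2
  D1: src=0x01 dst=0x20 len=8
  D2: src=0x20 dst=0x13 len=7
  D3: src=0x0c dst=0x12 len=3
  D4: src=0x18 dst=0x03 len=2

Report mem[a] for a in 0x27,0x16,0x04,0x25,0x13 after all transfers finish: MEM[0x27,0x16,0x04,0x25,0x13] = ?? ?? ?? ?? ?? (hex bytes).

  after D0: wrote 2B at 0x14 = c2a6
  after D1: wrote 8B at 0x20 = b73a3ac174cf0a23
  after D2: wrote 7B at 0x13 = b73a3ac174cf0a
  after D3: wrote 3B at 0x12 = fc7604
  after D4: wrote 2B at 0x03 = cf0a
query mem[0x27]=0x23, mem[0x16]=0xc1, mem[0x04]=0x0a, mem[0x25]=0xcf, mem[0x13]=0x76

MEM[0x27,0x16,0x04,0x25,0x13] = 23 c1 0a cf 76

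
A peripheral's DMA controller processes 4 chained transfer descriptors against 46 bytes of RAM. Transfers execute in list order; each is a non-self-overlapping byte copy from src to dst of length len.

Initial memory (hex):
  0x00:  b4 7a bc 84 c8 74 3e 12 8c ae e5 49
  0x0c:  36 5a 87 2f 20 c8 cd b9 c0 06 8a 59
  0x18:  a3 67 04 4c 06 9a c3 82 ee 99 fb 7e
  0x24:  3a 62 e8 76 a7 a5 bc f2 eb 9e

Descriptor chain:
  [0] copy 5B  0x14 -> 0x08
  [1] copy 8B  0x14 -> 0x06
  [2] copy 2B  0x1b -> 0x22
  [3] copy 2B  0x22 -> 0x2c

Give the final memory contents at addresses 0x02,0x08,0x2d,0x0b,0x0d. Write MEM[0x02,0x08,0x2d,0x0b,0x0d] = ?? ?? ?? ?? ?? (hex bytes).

#0 dst[0x08+5] := {0xc0,0x06,0x8a,0x59,0xa3}
#1 dst[0x06+8] := {0xc0,0x06,0x8a,0x59,0xa3,0x67,0x04,0x4c}
#2 dst[0x22+2] := {0x4c,0x06}
#3 dst[0x2c+2] := {0x4c,0x06}
query mem[0x02]=0xbc, mem[0x08]=0x8a, mem[0x2d]=0x06, mem[0x0b]=0x67, mem[0x0d]=0x4c

MEM[0x02,0x08,0x2d,0x0b,0x0d] = bc 8a 06 67 4c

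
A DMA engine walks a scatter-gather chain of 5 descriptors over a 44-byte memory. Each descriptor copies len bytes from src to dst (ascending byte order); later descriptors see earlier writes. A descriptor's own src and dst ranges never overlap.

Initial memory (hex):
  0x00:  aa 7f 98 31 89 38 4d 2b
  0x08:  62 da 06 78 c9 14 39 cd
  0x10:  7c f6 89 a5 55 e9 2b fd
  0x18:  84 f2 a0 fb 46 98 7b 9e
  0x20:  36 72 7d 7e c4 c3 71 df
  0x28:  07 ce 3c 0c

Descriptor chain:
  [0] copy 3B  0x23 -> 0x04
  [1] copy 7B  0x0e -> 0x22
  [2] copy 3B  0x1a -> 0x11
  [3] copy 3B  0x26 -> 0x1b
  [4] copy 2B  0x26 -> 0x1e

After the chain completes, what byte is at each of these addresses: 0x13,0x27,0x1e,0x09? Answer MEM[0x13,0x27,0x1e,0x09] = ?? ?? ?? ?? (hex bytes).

#0 dst[0x04+3] := {0x7e,0xc4,0xc3}
#1 dst[0x22+7] := {0x39,0xcd,0x7c,0xf6,0x89,0xa5,0x55}
#2 dst[0x11+3] := {0xa0,0xfb,0x46}
#3 dst[0x1b+3] := {0x89,0xa5,0x55}
#4 dst[0x1e+2] := {0x89,0xa5}
query mem[0x13]=0x46, mem[0x27]=0xa5, mem[0x1e]=0x89, mem[0x09]=0xda

MEM[0x13,0x27,0x1e,0x09] = 46 a5 89 da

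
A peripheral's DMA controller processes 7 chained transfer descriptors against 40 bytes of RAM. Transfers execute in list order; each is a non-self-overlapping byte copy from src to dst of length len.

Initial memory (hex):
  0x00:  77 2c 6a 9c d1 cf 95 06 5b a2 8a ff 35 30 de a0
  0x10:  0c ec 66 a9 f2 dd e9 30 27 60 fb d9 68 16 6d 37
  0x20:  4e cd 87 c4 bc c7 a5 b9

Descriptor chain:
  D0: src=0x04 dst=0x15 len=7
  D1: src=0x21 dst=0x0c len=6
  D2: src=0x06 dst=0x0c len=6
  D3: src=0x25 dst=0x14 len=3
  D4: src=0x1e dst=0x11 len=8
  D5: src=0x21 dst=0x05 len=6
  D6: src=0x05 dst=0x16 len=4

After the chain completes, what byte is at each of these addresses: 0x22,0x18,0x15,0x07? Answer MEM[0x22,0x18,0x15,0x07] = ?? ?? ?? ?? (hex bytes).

#0 dst[0x15+7] := {0xd1,0xcf,0x95,0x06,0x5b,0xa2,0x8a}
#1 dst[0x0c+6] := {0xcd,0x87,0xc4,0xbc,0xc7,0xa5}
#2 dst[0x0c+6] := {0x95,0x06,0x5b,0xa2,0x8a,0xff}
#3 dst[0x14+3] := {0xc7,0xa5,0xb9}
#4 dst[0x11+8] := {0x6d,0x37,0x4e,0xcd,0x87,0xc4,0xbc,0xc7}
#5 dst[0x05+6] := {0xcd,0x87,0xc4,0xbc,0xc7,0xa5}
#6 dst[0x16+4] := {0xcd,0x87,0xc4,0xbc}
query mem[0x22]=0x87, mem[0x18]=0xc4, mem[0x15]=0x87, mem[0x07]=0xc4

MEM[0x22,0x18,0x15,0x07] = 87 c4 87 c4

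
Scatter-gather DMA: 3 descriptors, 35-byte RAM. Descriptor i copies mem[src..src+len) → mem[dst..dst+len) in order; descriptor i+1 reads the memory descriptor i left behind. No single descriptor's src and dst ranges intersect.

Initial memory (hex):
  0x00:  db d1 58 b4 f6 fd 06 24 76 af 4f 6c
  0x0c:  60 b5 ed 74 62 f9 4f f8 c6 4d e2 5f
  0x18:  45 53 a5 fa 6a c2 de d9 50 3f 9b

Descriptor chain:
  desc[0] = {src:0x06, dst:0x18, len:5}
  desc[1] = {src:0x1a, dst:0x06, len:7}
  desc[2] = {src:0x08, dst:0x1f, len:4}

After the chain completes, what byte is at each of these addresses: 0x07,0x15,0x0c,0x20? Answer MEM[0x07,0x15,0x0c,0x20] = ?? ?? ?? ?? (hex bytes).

D0: mem[0x18..0x1c] <- [06 24 76 af 4f]
D1: mem[0x06..0x0c] <- [76 af 4f c2 de d9 50]
D2: mem[0x1f..0x22] <- [4f c2 de d9]
query mem[0x07]=0xaf, mem[0x15]=0x4d, mem[0x0c]=0x50, mem[0x20]=0xc2

MEM[0x07,0x15,0x0c,0x20] = af 4d 50 c2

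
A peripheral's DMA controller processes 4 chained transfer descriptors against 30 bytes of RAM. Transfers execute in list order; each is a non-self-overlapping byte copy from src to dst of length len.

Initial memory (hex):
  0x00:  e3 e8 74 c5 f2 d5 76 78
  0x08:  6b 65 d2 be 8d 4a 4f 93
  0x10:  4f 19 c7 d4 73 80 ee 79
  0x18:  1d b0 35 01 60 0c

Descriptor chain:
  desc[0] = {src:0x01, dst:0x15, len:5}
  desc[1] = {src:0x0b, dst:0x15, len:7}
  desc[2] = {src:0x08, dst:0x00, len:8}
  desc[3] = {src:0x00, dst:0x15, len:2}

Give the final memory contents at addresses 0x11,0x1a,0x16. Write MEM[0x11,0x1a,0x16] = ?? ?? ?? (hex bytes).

D0: mem[0x15..0x19] <- [e8 74 c5 f2 d5]
D1: mem[0x15..0x1b] <- [be 8d 4a 4f 93 4f 19]
D2: mem[0x00..0x07] <- [6b 65 d2 be 8d 4a 4f 93]
D3: mem[0x15..0x16] <- [6b 65]
query mem[0x11]=0x19, mem[0x1a]=0x4f, mem[0x16]=0x65

MEM[0x11,0x1a,0x16] = 19 4f 65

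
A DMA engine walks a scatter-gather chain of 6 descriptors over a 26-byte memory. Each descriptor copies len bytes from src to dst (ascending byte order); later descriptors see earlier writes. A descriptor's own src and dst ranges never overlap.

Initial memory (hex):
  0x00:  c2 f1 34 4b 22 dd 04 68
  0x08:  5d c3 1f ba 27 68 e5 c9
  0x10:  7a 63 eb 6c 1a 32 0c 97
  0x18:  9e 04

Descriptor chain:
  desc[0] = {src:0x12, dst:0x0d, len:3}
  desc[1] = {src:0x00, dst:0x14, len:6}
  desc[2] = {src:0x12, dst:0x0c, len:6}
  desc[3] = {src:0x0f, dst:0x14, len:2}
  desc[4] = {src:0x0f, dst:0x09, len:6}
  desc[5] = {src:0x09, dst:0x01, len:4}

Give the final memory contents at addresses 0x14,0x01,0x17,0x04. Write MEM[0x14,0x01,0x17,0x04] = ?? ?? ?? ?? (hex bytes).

#0 dst[0x0d+3] := {0xeb,0x6c,0x1a}
#1 dst[0x14+6] := {0xc2,0xf1,0x34,0x4b,0x22,0xdd}
#2 dst[0x0c+6] := {0xeb,0x6c,0xc2,0xf1,0x34,0x4b}
#3 dst[0x14+2] := {0xf1,0x34}
#4 dst[0x09+6] := {0xf1,0x34,0x4b,0xeb,0x6c,0xf1}
#5 dst[0x01+4] := {0xf1,0x34,0x4b,0xeb}
query mem[0x14]=0xf1, mem[0x01]=0xf1, mem[0x17]=0x4b, mem[0x04]=0xeb

MEM[0x14,0x01,0x17,0x04] = f1 f1 4b eb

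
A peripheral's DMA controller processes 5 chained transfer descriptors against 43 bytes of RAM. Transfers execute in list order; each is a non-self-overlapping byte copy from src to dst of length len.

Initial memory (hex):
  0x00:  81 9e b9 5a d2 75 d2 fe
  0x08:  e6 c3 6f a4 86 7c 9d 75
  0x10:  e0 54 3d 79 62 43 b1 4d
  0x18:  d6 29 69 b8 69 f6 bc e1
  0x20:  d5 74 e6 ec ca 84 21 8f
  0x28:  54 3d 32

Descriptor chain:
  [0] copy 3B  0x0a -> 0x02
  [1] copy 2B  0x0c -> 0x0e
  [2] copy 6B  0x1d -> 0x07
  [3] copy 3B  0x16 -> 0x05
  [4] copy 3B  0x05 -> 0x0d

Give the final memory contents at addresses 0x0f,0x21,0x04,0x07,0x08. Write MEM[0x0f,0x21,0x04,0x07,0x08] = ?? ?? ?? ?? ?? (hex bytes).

  after D0: wrote 3B at 0x02 = 6fa486
  after D1: wrote 2B at 0x0e = 867c
  after D2: wrote 6B at 0x07 = f6bce1d574e6
  after D3: wrote 3B at 0x05 = b14dd6
  after D4: wrote 3B at 0x0d = b14dd6
query mem[0x0f]=0xd6, mem[0x21]=0x74, mem[0x04]=0x86, mem[0x07]=0xd6, mem[0x08]=0xbc

MEM[0x0f,0x21,0x04,0x07,0x08] = d6 74 86 d6 bc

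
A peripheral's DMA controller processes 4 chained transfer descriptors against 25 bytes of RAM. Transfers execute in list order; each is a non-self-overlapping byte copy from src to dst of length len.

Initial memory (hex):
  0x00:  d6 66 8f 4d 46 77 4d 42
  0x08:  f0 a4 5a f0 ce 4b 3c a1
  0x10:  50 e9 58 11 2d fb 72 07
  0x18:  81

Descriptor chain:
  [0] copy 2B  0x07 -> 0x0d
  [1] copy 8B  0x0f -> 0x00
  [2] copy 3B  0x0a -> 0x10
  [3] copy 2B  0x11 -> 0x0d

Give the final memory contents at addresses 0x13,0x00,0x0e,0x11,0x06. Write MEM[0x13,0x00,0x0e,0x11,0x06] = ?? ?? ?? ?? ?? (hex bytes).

MEM[0x13,0x00,0x0e,0x11,0x06] = 11 a1 ce f0 fb

[0] 0x07->0x0d len=2 : 42 f0
[1] 0x0f->0x00 len=8 : a1 50 e9 58 11 2d fb 72
[2] 0x0a->0x10 len=3 : 5a f0 ce
[3] 0x11->0x0d len=2 : f0 ce
query mem[0x13]=0x11, mem[0x00]=0xa1, mem[0x0e]=0xce, mem[0x11]=0xf0, mem[0x06]=0xfb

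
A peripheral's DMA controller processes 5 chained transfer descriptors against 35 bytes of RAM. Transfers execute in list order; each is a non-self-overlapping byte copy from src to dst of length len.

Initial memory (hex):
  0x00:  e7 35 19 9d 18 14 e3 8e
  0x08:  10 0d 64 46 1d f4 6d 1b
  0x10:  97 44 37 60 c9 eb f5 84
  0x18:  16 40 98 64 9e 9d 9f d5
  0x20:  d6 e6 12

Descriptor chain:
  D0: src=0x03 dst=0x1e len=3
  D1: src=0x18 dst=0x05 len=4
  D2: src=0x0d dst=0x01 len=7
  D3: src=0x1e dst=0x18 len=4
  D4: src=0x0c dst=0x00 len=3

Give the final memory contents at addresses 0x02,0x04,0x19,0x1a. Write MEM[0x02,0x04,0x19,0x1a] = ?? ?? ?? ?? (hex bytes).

MEM[0x02,0x04,0x19,0x1a] = 6d 97 18 14

  after D0: wrote 3B at 0x1e = 9d1814
  after D1: wrote 4B at 0x05 = 16409864
  after D2: wrote 7B at 0x01 = f46d1b97443760
  after D3: wrote 4B at 0x18 = 9d1814e6
  after D4: wrote 3B at 0x00 = 1df46d
query mem[0x02]=0x6d, mem[0x04]=0x97, mem[0x19]=0x18, mem[0x1a]=0x14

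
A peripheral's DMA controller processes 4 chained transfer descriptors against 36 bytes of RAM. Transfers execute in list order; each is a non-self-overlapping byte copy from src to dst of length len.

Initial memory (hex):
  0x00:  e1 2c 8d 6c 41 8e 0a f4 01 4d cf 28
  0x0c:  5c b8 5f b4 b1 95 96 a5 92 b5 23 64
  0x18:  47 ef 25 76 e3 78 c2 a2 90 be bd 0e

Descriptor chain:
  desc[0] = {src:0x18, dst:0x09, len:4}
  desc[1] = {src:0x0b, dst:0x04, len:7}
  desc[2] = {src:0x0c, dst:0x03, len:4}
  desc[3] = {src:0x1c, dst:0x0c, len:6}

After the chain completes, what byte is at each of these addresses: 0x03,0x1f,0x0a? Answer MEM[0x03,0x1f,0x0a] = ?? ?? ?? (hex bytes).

MEM[0x03,0x1f,0x0a] = 76 a2 95

[0] 0x18->0x09 len=4 : 47 ef 25 76
[1] 0x0b->0x04 len=7 : 25 76 b8 5f b4 b1 95
[2] 0x0c->0x03 len=4 : 76 b8 5f b4
[3] 0x1c->0x0c len=6 : e3 78 c2 a2 90 be
query mem[0x03]=0x76, mem[0x1f]=0xa2, mem[0x0a]=0x95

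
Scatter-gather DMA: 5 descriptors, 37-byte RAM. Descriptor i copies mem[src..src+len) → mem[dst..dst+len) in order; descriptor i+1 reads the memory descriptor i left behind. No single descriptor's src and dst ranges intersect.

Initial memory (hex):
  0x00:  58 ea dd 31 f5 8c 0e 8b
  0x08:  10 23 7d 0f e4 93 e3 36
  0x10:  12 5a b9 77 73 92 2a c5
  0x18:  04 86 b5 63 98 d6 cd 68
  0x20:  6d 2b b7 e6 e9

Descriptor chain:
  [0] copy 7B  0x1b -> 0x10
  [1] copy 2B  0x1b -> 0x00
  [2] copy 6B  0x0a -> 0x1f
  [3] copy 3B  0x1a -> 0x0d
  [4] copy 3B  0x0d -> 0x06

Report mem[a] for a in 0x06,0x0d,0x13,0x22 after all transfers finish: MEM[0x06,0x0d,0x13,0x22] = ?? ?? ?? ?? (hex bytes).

MEM[0x06,0x0d,0x13,0x22] = b5 b5 cd 93

D0: mem[0x10..0x16] <- [63 98 d6 cd 68 6d 2b]
D1: mem[0x00..0x01] <- [63 98]
D2: mem[0x1f..0x24] <- [7d 0f e4 93 e3 36]
D3: mem[0x0d..0x0f] <- [b5 63 98]
D4: mem[0x06..0x08] <- [b5 63 98]
query mem[0x06]=0xb5, mem[0x0d]=0xb5, mem[0x13]=0xcd, mem[0x22]=0x93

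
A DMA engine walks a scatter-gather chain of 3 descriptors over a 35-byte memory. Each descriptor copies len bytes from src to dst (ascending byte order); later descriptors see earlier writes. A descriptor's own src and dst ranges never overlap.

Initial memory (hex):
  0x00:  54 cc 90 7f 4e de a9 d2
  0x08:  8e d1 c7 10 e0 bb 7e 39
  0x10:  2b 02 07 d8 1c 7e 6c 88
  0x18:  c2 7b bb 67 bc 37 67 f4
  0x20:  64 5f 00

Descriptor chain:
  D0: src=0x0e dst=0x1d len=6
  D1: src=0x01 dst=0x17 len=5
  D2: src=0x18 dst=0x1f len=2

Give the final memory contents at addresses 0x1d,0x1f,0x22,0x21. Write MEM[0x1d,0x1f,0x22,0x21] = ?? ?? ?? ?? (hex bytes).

MEM[0x1d,0x1f,0x22,0x21] = 7e 90 d8 07

  after D0: wrote 6B at 0x1d = 7e392b0207d8
  after D1: wrote 5B at 0x17 = cc907f4ede
  after D2: wrote 2B at 0x1f = 907f
query mem[0x1d]=0x7e, mem[0x1f]=0x90, mem[0x22]=0xd8, mem[0x21]=0x07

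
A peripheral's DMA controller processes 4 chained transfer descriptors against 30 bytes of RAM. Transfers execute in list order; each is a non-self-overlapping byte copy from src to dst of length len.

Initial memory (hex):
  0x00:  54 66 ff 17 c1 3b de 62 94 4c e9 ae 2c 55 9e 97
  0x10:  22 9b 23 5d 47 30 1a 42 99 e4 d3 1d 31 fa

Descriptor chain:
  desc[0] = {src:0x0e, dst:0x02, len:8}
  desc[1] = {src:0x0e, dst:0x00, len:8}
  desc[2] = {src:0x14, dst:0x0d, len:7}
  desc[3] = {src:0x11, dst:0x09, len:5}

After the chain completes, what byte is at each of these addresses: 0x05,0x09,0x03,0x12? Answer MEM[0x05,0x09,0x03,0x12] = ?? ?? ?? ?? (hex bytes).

MEM[0x05,0x09,0x03,0x12] = 5d 99 9b e4

D0: mem[0x02..0x09] <- [9e 97 22 9b 23 5d 47 30]
D1: mem[0x00..0x07] <- [9e 97 22 9b 23 5d 47 30]
D2: mem[0x0d..0x13] <- [47 30 1a 42 99 e4 d3]
D3: mem[0x09..0x0d] <- [99 e4 d3 47 30]
query mem[0x05]=0x5d, mem[0x09]=0x99, mem[0x03]=0x9b, mem[0x12]=0xe4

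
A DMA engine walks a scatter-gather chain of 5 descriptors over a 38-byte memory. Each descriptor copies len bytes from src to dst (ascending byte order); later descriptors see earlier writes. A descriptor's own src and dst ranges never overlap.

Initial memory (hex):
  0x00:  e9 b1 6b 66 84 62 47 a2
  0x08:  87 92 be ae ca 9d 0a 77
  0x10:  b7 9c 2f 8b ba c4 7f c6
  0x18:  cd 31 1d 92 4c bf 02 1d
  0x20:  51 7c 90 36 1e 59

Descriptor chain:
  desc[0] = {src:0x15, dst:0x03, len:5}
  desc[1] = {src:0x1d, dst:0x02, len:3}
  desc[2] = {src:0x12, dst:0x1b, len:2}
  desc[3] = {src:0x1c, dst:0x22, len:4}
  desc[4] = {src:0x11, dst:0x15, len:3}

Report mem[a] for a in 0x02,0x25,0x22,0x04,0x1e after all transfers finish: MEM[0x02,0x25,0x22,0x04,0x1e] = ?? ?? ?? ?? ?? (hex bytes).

MEM[0x02,0x25,0x22,0x04,0x1e] = bf 1d 8b 1d 02

[0] 0x15->0x03 len=5 : c4 7f c6 cd 31
[1] 0x1d->0x02 len=3 : bf 02 1d
[2] 0x12->0x1b len=2 : 2f 8b
[3] 0x1c->0x22 len=4 : 8b bf 02 1d
[4] 0x11->0x15 len=3 : 9c 2f 8b
query mem[0x02]=0xbf, mem[0x25]=0x1d, mem[0x22]=0x8b, mem[0x04]=0x1d, mem[0x1e]=0x02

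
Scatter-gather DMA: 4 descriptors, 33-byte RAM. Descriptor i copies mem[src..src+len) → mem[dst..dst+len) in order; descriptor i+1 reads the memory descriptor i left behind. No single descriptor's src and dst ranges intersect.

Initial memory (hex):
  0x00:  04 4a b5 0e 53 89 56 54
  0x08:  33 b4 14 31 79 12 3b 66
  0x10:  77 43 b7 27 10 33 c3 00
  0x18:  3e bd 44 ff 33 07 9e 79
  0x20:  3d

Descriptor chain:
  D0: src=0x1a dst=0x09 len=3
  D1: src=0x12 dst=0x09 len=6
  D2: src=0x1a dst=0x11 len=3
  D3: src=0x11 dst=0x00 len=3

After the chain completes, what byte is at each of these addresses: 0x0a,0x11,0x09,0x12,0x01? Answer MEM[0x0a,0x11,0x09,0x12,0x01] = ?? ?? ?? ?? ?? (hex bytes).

  after D0: wrote 3B at 0x09 = 44ff33
  after D1: wrote 6B at 0x09 = b7271033c300
  after D2: wrote 3B at 0x11 = 44ff33
  after D3: wrote 3B at 0x00 = 44ff33
query mem[0x0a]=0x27, mem[0x11]=0x44, mem[0x09]=0xb7, mem[0x12]=0xff, mem[0x01]=0xff

MEM[0x0a,0x11,0x09,0x12,0x01] = 27 44 b7 ff ff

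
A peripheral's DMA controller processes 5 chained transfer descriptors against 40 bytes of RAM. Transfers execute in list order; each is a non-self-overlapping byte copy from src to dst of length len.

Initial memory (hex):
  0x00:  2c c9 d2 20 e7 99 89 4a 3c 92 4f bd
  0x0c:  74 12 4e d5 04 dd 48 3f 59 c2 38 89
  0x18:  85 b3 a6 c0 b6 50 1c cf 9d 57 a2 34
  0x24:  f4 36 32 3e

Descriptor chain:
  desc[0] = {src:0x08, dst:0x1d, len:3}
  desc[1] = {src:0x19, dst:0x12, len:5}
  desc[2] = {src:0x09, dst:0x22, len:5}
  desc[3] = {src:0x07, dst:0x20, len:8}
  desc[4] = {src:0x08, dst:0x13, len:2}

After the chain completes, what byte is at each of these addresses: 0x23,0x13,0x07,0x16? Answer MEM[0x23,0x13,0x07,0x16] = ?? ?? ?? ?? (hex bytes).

[0] 0x08->0x1d len=3 : 3c 92 4f
[1] 0x19->0x12 len=5 : b3 a6 c0 b6 3c
[2] 0x09->0x22 len=5 : 92 4f bd 74 12
[3] 0x07->0x20 len=8 : 4a 3c 92 4f bd 74 12 4e
[4] 0x08->0x13 len=2 : 3c 92
query mem[0x23]=0x4f, mem[0x13]=0x3c, mem[0x07]=0x4a, mem[0x16]=0x3c

MEM[0x23,0x13,0x07,0x16] = 4f 3c 4a 3c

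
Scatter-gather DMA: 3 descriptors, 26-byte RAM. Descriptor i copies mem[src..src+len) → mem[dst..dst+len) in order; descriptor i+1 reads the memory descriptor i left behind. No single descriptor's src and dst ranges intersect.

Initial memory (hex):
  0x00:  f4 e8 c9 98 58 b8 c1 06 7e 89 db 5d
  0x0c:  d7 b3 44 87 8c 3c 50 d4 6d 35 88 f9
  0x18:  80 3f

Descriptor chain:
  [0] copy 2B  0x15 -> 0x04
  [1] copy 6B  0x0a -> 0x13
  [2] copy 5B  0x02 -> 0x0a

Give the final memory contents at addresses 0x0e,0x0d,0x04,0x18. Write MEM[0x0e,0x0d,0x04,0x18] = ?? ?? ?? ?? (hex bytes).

MEM[0x0e,0x0d,0x04,0x18] = c1 88 35 87

  after D0: wrote 2B at 0x04 = 3588
  after D1: wrote 6B at 0x13 = db5dd7b34487
  after D2: wrote 5B at 0x0a = c9983588c1
query mem[0x0e]=0xc1, mem[0x0d]=0x88, mem[0x04]=0x35, mem[0x18]=0x87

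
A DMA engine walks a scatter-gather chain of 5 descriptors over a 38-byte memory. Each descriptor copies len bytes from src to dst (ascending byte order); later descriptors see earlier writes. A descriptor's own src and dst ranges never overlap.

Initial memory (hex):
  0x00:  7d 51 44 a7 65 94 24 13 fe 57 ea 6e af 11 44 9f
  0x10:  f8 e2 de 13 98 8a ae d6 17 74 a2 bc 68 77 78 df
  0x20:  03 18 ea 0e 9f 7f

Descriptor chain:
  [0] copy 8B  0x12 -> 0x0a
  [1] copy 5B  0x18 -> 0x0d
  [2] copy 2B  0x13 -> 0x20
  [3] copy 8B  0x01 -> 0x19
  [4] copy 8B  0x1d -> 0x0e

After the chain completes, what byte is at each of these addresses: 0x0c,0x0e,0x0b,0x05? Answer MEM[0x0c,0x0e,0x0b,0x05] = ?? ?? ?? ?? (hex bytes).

D0: mem[0x0a..0x11] <- [de 13 98 8a ae d6 17 74]
D1: mem[0x0d..0x11] <- [17 74 a2 bc 68]
D2: mem[0x20..0x21] <- [13 98]
D3: mem[0x19..0x20] <- [51 44 a7 65 94 24 13 fe]
D4: mem[0x0e..0x15] <- [94 24 13 fe 98 ea 0e 9f]
query mem[0x0c]=0x98, mem[0x0e]=0x94, mem[0x0b]=0x13, mem[0x05]=0x94

MEM[0x0c,0x0e,0x0b,0x05] = 98 94 13 94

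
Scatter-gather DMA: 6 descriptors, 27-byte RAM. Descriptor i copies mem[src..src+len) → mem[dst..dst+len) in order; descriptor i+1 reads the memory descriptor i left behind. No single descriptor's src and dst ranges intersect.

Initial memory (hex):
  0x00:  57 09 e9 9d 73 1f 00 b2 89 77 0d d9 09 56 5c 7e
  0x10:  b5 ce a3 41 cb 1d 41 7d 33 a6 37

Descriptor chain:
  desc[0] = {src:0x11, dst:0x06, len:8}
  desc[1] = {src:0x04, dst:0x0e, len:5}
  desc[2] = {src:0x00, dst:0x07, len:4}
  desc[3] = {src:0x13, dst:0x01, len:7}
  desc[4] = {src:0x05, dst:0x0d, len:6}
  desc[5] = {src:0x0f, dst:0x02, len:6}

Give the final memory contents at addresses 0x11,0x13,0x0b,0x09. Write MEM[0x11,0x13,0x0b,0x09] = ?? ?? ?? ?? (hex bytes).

MEM[0x11,0x13,0x0b,0x09] = e9 41 41 e9

#0 dst[0x06+8] := {0xce,0xa3,0x41,0xcb,0x1d,0x41,0x7d,0x33}
#1 dst[0x0e+5] := {0x73,0x1f,0xce,0xa3,0x41}
#2 dst[0x07+4] := {0x57,0x09,0xe9,0x9d}
#3 dst[0x01+7] := {0x41,0xcb,0x1d,0x41,0x7d,0x33,0xa6}
#4 dst[0x0d+6] := {0x7d,0x33,0xa6,0x09,0xe9,0x9d}
#5 dst[0x02+6] := {0xa6,0x09,0xe9,0x9d,0x41,0xcb}
query mem[0x11]=0xe9, mem[0x13]=0x41, mem[0x0b]=0x41, mem[0x09]=0xe9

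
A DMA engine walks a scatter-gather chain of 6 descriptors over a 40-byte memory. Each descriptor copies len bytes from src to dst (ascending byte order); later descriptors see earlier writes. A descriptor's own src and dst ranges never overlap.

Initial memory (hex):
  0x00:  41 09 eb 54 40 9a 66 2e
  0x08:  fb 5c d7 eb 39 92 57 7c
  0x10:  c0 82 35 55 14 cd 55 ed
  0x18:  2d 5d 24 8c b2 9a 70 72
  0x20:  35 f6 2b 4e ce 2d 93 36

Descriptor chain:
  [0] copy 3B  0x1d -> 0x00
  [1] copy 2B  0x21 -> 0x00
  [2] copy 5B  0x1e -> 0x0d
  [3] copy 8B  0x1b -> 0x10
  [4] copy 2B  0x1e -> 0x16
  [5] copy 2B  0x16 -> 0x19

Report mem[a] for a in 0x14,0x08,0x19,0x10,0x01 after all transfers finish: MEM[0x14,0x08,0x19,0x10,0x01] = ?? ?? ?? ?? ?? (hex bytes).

MEM[0x14,0x08,0x19,0x10,0x01] = 72 fb 70 8c 2b

  after D0: wrote 3B at 0x00 = 9a7072
  after D1: wrote 2B at 0x00 = f62b
  after D2: wrote 5B at 0x0d = 707235f62b
  after D3: wrote 8B at 0x10 = 8cb29a707235f62b
  after D4: wrote 2B at 0x16 = 7072
  after D5: wrote 2B at 0x19 = 7072
query mem[0x14]=0x72, mem[0x08]=0xfb, mem[0x19]=0x70, mem[0x10]=0x8c, mem[0x01]=0x2b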